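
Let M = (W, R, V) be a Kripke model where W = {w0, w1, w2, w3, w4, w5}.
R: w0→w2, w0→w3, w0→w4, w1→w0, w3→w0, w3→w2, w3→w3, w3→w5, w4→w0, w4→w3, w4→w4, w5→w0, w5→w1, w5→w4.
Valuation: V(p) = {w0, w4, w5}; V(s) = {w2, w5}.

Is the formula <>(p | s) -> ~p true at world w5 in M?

At w5: <>(p | s) is true, ~p is false, so <>(p | s) -> ~p is false.
  At w5: <>(p | s) requires p | s at some successor in {w0, w1, w4}.
    p | s holds at w0, so <>(p | s) is true at w5.

No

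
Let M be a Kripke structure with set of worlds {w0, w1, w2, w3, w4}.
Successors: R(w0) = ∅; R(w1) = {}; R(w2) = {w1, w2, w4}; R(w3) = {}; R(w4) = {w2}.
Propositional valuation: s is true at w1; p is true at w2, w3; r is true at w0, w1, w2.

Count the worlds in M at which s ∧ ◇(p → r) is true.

0

Let φ = s ∧ ◇(p → r). Evaluate φ at each world:
  w0 (successors ∅): φ is false.
  w1 (successors ∅): φ is false.
  w2 (successors {w1, w2, w4}): φ is false.
  w3 (successors ∅): φ is false.
  w4 (successors {w2}): φ is false.
For instance, at w4:
  At w4: s is false, ◇(p → r) is true, so s ∧ ◇(p → r) is false.
    At w4: ◇(p → r) requires p → r at some successor in {w2}.
      p → r holds at w2, so ◇(p → r) is true at w4.
Satisfying worlds: none.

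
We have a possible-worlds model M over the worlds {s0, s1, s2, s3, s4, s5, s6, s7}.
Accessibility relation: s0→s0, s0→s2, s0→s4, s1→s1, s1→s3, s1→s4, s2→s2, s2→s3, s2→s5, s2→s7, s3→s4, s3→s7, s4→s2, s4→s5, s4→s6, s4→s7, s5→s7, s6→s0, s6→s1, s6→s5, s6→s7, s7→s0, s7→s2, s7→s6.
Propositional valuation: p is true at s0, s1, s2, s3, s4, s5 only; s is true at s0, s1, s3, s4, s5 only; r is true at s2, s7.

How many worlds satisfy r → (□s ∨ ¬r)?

Let φ = r → (□s ∨ ¬r). Evaluate φ at each world:
  s0 (successors {s0, s2, s4}): φ is true.
  s1 (successors {s1, s3, s4}): φ is true.
  s2 (successors {s2, s3, s5, s7}): φ is false.
  s3 (successors {s4, s7}): φ is true.
  s4 (successors {s2, s5, s6, s7}): φ is true.
  s5 (successors {s7}): φ is true.
  s6 (successors {s0, s1, s5, s7}): φ is true.
  s7 (successors {s0, s2, s6}): φ is false.
For instance, at s0:
  At s0: r is false, □s ∨ ¬r is true, so r → (□s ∨ ¬r) is true.
    At s0: □s is false, ¬r is true, so □s ∨ ¬r is true.
      At s0: □s requires s at every successor {s0, s2, s4}.
        s fails at s2, so □s is false at s0.
Satisfying worlds: {s0, s1, s3, s4, s5, s6}

6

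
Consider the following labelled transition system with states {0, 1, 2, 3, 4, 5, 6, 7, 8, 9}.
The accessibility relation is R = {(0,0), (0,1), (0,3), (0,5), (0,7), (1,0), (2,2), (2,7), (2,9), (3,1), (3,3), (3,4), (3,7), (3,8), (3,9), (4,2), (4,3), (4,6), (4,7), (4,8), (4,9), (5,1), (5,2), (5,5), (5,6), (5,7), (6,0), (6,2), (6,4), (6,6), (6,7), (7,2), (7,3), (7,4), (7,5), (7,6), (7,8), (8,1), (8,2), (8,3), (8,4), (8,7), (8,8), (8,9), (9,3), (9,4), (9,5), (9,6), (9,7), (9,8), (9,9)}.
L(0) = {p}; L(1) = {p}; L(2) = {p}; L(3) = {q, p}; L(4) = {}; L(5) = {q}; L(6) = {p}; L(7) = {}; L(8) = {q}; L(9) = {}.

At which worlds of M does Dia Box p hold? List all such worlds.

Recall that Box ψ holds at a world iff ψ holds at every accessible world, and Dia ψ holds iff ψ holds at some accessible world.
Let φ = Dia Box p. Evaluate φ at each world:
  0 (successors {0, 1, 3, 5, 7}): φ is true.
  1 (successors {0}): φ is false.
  2 (successors {2, 7, 9}): φ is false.
  3 (successors {1, 3, 4, 7, 8, 9}): φ is true.
  4 (successors {2, 3, 6, 7, 8, 9}): φ is false.
  5 (successors {1, 2, 5, 6, 7}): φ is true.
  6 (successors {0, 2, 4, 6, 7}): φ is false.
  7 (successors {2, 3, 4, 5, 6, 8}): φ is false.
  8 (successors {1, 2, 3, 4, 7, 8, 9}): φ is true.
  9 (successors {3, 4, 5, 6, 7, 8, 9}): φ is false.
For instance, at 6:
  At 6: Dia Box p requires Box p at some successor in {0, 2, 4, 6, 7}.
    At 0: Box p is false.
    At 2: Box p is false.
    At 4: Box p is false.
    At 6: Box p is false.
    At 7: Box p is false.
  So Dia Box p is false at 6.
Satisfying worlds: {0, 3, 5, 8}

0, 3, 5, 8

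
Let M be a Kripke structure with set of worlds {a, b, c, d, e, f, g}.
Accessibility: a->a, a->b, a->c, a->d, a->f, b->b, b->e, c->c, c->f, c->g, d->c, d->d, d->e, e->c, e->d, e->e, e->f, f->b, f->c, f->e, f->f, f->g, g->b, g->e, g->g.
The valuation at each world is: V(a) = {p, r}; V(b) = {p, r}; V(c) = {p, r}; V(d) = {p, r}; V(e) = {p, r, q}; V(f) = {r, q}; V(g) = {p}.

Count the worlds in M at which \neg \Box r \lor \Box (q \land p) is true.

3

Recall that \Box ψ holds at a world iff ψ holds at every accessible world, and \Diamond ψ holds iff ψ holds at some accessible world.
Let φ = \neg \Box r \lor \Box (q \land p). Evaluate φ at each world:
  a (successors {a, b, c, d, f}): φ is false.
  b (successors {b, e}): φ is false.
  c (successors {c, f, g}): φ is true.
  d (successors {c, d, e}): φ is false.
  e (successors {c, d, e, f}): φ is false.
  f (successors {b, c, e, f, g}): φ is true.
  g (successors {b, e, g}): φ is true.
For instance, at g:
  At g: \neg \Box r is true, \Box (q \land p) is false, so \neg \Box r \lor \Box (q \land p) is true.
    At g: \Box r is false, so \neg \Box r is true.
      At g: \Box r requires r at every successor {b, e, g}.
        r fails at g, so \Box r is false at g.
    At g: \Box (q \land p) requires q \land p at every successor {b, e, g}.
      q \land p fails at b, so \Box (q \land p) is false at g.
Satisfying worlds: {c, f, g}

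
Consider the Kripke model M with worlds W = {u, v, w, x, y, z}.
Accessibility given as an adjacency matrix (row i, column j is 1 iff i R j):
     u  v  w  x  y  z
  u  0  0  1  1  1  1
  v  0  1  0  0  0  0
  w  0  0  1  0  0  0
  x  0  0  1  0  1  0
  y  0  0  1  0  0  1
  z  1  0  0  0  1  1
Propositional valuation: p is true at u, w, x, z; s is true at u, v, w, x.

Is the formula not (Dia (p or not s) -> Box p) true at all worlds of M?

Recall that Box ψ holds at a world iff ψ holds at every accessible world, and Dia ψ holds iff ψ holds at some accessible world.
Let φ = not (Dia (p or not s) -> Box p). Evaluate φ at each world:
  u (successors {w, x, y, z}): φ is true.
  v (successors {v}): φ is false.
  w (successors {w}): φ is false.
  x (successors {w, y}): φ is true.
  y (successors {w, z}): φ is false.
  z (successors {u, y, z}): φ is true.
Detail at v (counterexample):
  At v: Dia (p or not s) -> Box p is true, so not (Dia (p or not s) -> Box p) is false.
    At v: Dia (p or not s) is false, Box p is false, so Dia (p or not s) -> Box p is true.
      At v: Dia (p or not s) requires p or not s at some successor in {v}.
        At v: p or not s is false.
      So Dia (p or not s) is false at v.
      At v: Box p requires p at every successor {v}.
        p fails at v, so Box p is false at v.

No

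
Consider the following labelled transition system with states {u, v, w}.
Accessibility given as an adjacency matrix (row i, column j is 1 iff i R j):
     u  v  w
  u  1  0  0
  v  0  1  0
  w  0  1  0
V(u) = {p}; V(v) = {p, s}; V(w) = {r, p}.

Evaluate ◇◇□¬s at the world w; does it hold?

No

At w: ◇◇□¬s requires ◇□¬s at some successor in {v}.
  At v: ◇□¬s is false.
So ◇◇□¬s is false at w.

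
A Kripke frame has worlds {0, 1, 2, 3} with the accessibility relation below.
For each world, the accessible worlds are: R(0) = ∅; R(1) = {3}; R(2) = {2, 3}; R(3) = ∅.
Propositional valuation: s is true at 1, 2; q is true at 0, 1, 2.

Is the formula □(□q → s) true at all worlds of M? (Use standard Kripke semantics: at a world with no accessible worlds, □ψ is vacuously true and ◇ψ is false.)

No

Recall that □ψ holds at a world iff ψ holds at every accessible world, and ◇ψ holds iff ψ holds at some accessible world.
Let φ = □(□q → s). Evaluate φ at each world:
  0 (successors ∅): φ is true.
  1 (successors {3}): φ is false.
  2 (successors {2, 3}): φ is false.
  3 (successors ∅): φ is true.
Detail at 1 (counterexample):
  At 1: □(□q → s) requires □q → s at every successor {3}.
    □q → s fails at 3, so □(□q → s) is false at 1.
      At 3: □q is true, s is false, so □q → s is false.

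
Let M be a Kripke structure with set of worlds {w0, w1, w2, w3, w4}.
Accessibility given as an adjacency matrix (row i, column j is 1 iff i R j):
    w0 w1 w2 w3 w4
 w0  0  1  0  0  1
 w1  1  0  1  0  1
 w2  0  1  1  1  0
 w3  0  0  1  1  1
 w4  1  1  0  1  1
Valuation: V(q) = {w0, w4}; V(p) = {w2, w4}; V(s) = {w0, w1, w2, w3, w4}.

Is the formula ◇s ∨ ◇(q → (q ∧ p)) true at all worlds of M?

Yes

Recall that ◇ψ holds at a world iff ψ holds at some accessible world.
Let φ = ◇s ∨ ◇(q → (q ∧ p)). Evaluate φ at each world:
  w0 (successors {w1, w4}): φ is true.
  w1 (successors {w0, w2, w4}): φ is true.
  w2 (successors {w1, w2, w3}): φ is true.
  w3 (successors {w2, w3, w4}): φ is true.
  w4 (successors {w0, w1, w3, w4}): φ is true.
For instance, at w3:
  At w3: ◇s is true, ◇(q → (q ∧ p)) is true, so ◇s ∨ ◇(q → (q ∧ p)) is true.
    At w3: ◇s requires s at some successor in {w2, w3, w4}.
      s holds at w2, so ◇s is true at w3.
    At w3: ◇(q → (q ∧ p)) requires q → (q ∧ p) at some successor in {w2, w3, w4}.
      q → (q ∧ p) holds at w2, so ◇(q → (q ∧ p)) is true at w3.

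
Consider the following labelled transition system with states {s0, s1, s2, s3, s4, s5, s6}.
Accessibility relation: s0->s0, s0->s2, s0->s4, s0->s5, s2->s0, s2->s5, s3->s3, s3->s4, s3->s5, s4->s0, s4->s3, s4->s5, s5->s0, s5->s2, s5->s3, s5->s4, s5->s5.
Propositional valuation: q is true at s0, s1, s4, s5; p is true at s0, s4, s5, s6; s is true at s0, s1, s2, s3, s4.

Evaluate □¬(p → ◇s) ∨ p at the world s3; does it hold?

No

At s3: □¬(p → ◇s) is false, p is false, so □¬(p → ◇s) ∨ p is false.
  At s3: □¬(p → ◇s) requires ¬(p → ◇s) at every successor {s3, s4, s5}.
    ¬(p → ◇s) fails at s3, so □¬(p → ◇s) is false at s3.
      At s3: p → ◇s is true, so ¬(p → ◇s) is false.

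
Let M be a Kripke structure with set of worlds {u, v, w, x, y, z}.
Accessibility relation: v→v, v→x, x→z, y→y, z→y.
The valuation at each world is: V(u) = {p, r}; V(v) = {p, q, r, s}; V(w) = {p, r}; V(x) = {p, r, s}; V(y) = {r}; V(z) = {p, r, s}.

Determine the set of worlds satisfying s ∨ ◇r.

v, x, y, z

Let φ = s ∨ ◇r. Evaluate φ at each world:
  u (successors ∅): φ is false.
  v (successors {v, x}): φ is true.
  w (successors ∅): φ is false.
  x (successors {z}): φ is true.
  y (successors {y}): φ is true.
  z (successors {y}): φ is true.
For instance, at x:
  At x: s is true, ◇r is true, so s ∨ ◇r is true.
    At x: ◇r requires r at some successor in {z}.
      r holds at z, so ◇r is true at x.
Satisfying worlds: {v, x, y, z}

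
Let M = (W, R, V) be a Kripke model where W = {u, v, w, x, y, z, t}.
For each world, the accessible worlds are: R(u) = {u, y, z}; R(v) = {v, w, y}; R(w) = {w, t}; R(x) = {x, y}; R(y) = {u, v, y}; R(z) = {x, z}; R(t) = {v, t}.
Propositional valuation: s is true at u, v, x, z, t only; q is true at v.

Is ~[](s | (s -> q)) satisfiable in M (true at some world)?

No

Let φ = ~[](s | (s -> q)). Evaluate φ at each world:
  u (successors {u, y, z}): φ is false.
  v (successors {v, w, y}): φ is false.
  w (successors {w, t}): φ is false.
  x (successors {x, y}): φ is false.
  y (successors {u, v, y}): φ is false.
  z (successors {x, z}): φ is false.
  t (successors {v, t}): φ is false.
For instance, at v:
  At v: [](s | (s -> q)) is true, so ~[](s | (s -> q)) is false.
    At v: [](s | (s -> q)) requires s | (s -> q) at every successor {v, w, y}.
      At v: s | (s -> q) is true.
      At w: s | (s -> q) is true.
      At y: s | (s -> q) is true.
    So [](s | (s -> q)) is true at v.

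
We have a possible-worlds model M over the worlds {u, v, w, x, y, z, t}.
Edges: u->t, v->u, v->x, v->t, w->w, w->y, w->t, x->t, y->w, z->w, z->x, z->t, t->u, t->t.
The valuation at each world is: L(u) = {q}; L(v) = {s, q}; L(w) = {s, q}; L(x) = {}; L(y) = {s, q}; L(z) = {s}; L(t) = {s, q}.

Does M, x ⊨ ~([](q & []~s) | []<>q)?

At x: [](q & []~s) | []<>q is true, so ~([](q & []~s) | []<>q) is false.
  At x: [](q & []~s) is false, []<>q is true, so [](q & []~s) | []<>q is true.
    At x: [](q & []~s) requires q & []~s at every successor {t}.
      q & []~s fails at t, so [](q & []~s) is false at x.
    At x: []<>q requires <>q at every successor {t}.
      At t: <>q is true.
    So []<>q is true at x.

No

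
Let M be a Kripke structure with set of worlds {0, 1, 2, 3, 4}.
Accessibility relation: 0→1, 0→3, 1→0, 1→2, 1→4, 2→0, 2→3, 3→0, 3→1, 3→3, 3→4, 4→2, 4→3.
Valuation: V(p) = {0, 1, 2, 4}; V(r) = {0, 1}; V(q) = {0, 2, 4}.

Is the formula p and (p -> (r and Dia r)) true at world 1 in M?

Yes

At 1: p is true, p -> (r and Dia r) is true, so p and (p -> (r and Dia r)) is true.
  At 1: p is true, r and Dia r is true, so p -> (r and Dia r) is true.
    At 1: r is true, Dia r is true, so r and Dia r is true.
      At 1: Dia r requires r at some successor in {0, 2, 4}.
        r holds at 0, so Dia r is true at 1.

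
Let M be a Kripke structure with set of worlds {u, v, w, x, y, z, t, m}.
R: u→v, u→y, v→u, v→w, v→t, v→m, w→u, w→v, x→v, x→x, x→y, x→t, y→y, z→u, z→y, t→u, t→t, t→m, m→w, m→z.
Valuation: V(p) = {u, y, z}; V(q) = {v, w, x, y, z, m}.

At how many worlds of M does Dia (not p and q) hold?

6

Let φ = Dia (not p and q). Evaluate φ at each world:
  u (successors {v, y}): φ is true.
  v (successors {u, w, t, m}): φ is true.
  w (successors {u, v}): φ is true.
  x (successors {v, x, y, t}): φ is true.
  y (successors {y}): φ is false.
  z (successors {u, y}): φ is false.
  t (successors {u, t, m}): φ is true.
  m (successors {w, z}): φ is true.
For instance, at w:
  At w: Dia (not p and q) requires not p and q at some successor in {u, v}.
    not p and q holds at v, so Dia (not p and q) is true at w.
Satisfying worlds: {u, v, w, x, t, m}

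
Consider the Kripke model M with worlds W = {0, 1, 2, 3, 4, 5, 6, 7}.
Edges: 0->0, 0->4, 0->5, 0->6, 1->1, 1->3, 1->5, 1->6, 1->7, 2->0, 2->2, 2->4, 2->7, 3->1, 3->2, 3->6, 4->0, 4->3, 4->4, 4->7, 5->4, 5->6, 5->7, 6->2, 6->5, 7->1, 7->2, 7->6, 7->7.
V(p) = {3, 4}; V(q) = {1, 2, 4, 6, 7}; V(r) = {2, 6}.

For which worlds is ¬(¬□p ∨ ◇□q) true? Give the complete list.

none

Let φ = ¬(¬□p ∨ ◇□q). Evaluate φ at each world:
  0 (successors {0, 4, 5, 6}): φ is false.
  1 (successors {1, 3, 5, 6, 7}): φ is false.
  2 (successors {0, 2, 4, 7}): φ is false.
  3 (successors {1, 2, 6}): φ is false.
  4 (successors {0, 3, 4, 7}): φ is false.
  5 (successors {4, 6, 7}): φ is false.
  6 (successors {2, 5}): φ is false.
  7 (successors {1, 2, 6, 7}): φ is false.
For instance, at 0:
  At 0: ¬□p ∨ ◇□q is true, so ¬(¬□p ∨ ◇□q) is false.
    At 0: ¬□p is true, ◇□q is true, so ¬□p ∨ ◇□q is true.
      At 0: □p is false, so ¬□p is true.
      At 0: ◇□q requires □q at some successor in {0, 4, 5, 6}.
        □q holds at 5, so ◇□q is true at 0.
Satisfying worlds: none.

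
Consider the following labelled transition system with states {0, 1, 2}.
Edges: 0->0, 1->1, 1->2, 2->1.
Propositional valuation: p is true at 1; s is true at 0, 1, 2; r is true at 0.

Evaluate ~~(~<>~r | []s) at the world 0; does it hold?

At 0: ~(~<>~r | []s) is false, so ~~(~<>~r | []s) is true.
  At 0: ~<>~r | []s is true, so ~(~<>~r | []s) is false.
    At 0: ~<>~r is true, []s is true, so ~<>~r | []s is true.
      At 0: <>~r is false, so ~<>~r is true.
      At 0: []s requires s at every successor {0}.
        At 0: s is true.
      So []s is true at 0.

Yes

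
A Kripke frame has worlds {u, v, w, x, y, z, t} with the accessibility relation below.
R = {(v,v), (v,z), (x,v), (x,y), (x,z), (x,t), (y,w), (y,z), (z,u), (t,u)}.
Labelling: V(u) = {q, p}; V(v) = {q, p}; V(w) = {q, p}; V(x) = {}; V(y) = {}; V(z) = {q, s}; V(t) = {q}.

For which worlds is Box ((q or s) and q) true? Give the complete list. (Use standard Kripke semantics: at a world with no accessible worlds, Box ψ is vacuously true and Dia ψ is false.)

u, v, w, y, z, t

Recall that Box ψ holds at a world iff ψ holds at every accessible world, and Dia ψ holds iff ψ holds at some accessible world.
Let φ = Box ((q or s) and q). Evaluate φ at each world:
  u (successors ∅): φ is true.
  v (successors {v, z}): φ is true.
  w (successors ∅): φ is true.
  x (successors {v, y, z, t}): φ is false.
  y (successors {w, z}): φ is true.
  z (successors {u}): φ is true.
  t (successors {u}): φ is true.
For instance, at y:
  At y: Box ((q or s) and q) requires (q or s) and q at every successor {w, z}.
    At w: (q or s) and q is true.
    At z: (q or s) and q is true.
  So Box ((q or s) and q) is true at y.
Satisfying worlds: {u, v, w, y, z, t}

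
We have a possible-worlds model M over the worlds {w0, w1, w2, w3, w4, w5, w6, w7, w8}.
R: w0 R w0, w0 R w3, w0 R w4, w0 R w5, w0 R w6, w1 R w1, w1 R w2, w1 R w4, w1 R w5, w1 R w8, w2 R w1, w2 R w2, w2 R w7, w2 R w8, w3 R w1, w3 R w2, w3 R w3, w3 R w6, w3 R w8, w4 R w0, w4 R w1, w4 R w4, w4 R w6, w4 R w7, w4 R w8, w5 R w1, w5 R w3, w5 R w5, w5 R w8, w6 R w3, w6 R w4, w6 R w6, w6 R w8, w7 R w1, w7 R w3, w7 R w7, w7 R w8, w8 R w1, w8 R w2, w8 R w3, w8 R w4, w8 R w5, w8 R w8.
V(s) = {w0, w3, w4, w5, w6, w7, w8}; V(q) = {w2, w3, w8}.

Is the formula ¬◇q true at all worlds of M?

Recall that ◇ψ holds at a world iff ψ holds at some accessible world.
Let φ = ¬◇q. Evaluate φ at each world:
  w0 (successors {w0, w3, w4, w5, w6}): φ is false.
  w1 (successors {w1, w2, w4, w5, w8}): φ is false.
  w2 (successors {w1, w2, w7, w8}): φ is false.
  w3 (successors {w1, w2, w3, w6, w8}): φ is false.
  w4 (successors {w0, w1, w4, w6, w7, w8}): φ is false.
  w5 (successors {w1, w3, w5, w8}): φ is false.
  w6 (successors {w3, w4, w6, w8}): φ is false.
  w7 (successors {w1, w3, w7, w8}): φ is false.
  w8 (successors {w1, w2, w3, w4, w5, w8}): φ is false.
Detail at w0 (counterexample):
  At w0: ◇q is true, so ¬◇q is false.
    At w0: ◇q requires q at some successor in {w0, w3, w4, w5, w6}.
      q holds at w3, so ◇q is true at w0.

No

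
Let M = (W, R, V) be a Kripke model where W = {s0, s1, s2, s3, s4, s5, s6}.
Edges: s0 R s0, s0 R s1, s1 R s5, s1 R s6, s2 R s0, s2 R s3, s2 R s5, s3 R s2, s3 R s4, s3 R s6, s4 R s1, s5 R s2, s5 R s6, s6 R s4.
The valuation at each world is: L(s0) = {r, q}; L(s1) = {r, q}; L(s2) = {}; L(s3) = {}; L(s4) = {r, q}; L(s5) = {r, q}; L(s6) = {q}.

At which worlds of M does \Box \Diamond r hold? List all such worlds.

s0, s3, s4, s5, s6

Let φ = \Box \Diamond r. Evaluate φ at each world:
  s0 (successors {s0, s1}): φ is true.
  s1 (successors {s5, s6}): φ is false.
  s2 (successors {s0, s3, s5}): φ is false.
  s3 (successors {s2, s4, s6}): φ is true.
  s4 (successors {s1}): φ is true.
  s5 (successors {s2, s6}): φ is true.
  s6 (successors {s4}): φ is true.
For instance, at s4:
  At s4: \Box \Diamond r requires \Diamond r at every successor {s1}.
      At s1: \Diamond r requires r at some successor in {s5, s6}.
        r holds at s5, so \Diamond r is true at s1.
  So \Box \Diamond r is true at s4.
Satisfying worlds: {s0, s3, s4, s5, s6}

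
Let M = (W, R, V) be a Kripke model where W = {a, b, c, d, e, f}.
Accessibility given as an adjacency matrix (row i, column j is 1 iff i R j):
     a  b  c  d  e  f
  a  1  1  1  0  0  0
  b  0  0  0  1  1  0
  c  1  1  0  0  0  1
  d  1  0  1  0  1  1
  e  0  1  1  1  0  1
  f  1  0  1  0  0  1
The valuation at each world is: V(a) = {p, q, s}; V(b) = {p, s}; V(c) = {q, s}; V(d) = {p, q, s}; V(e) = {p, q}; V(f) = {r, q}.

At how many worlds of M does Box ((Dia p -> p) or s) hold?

Recall that Box ψ holds at a world iff ψ holds at every accessible world, and Dia ψ holds iff ψ holds at some accessible world.
Let φ = Box ((Dia p -> p) or s). Evaluate φ at each world:
  a (successors {a, b, c}): φ is true.
  b (successors {d, e}): φ is true.
  c (successors {a, b, f}): φ is false.
  d (successors {a, c, e, f}): φ is false.
  e (successors {b, c, d, f}): φ is false.
  f (successors {a, c, f}): φ is false.
For instance, at f:
  At f: Box ((Dia p -> p) or s) requires (Dia p -> p) or s at every successor {a, c, f}.
    (Dia p -> p) or s fails at f, so Box ((Dia p -> p) or s) is false at f.
      At f: Dia p -> p is false, s is false, so (Dia p -> p) or s is false.
Satisfying worlds: {a, b}

2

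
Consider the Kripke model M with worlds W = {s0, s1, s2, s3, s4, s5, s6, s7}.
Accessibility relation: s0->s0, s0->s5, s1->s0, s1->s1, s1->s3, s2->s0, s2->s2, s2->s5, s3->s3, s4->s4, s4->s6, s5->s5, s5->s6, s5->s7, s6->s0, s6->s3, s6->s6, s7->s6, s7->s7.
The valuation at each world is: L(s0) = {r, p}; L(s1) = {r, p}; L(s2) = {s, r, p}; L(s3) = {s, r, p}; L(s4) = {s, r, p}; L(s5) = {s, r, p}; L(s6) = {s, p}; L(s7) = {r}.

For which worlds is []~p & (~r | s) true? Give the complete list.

none

Let φ = []~p & (~r | s). Evaluate φ at each world:
  s0 (successors {s0, s5}): φ is false.
  s1 (successors {s0, s1, s3}): φ is false.
  s2 (successors {s0, s2, s5}): φ is false.
  s3 (successors {s3}): φ is false.
  s4 (successors {s4, s6}): φ is false.
  s5 (successors {s5, s6, s7}): φ is false.
  s6 (successors {s0, s3, s6}): φ is false.
  s7 (successors {s6, s7}): φ is false.
For instance, at s5:
  At s5: []~p is false, ~r | s is true, so []~p & (~r | s) is false.
    At s5: []~p requires ~p at every successor {s5, s6, s7}.
      ~p fails at s5, so []~p is false at s5.
Satisfying worlds: none.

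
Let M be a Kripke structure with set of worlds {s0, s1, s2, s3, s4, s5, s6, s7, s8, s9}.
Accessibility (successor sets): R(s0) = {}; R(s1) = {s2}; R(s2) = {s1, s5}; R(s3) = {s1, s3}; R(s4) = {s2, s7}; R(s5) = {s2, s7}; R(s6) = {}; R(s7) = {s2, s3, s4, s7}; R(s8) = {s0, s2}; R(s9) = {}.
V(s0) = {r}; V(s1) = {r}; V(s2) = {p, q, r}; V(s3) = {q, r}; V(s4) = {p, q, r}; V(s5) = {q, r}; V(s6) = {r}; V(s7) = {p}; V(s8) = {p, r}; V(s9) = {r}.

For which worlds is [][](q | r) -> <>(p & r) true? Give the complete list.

Let φ = [][](q | r) -> <>(p & r). Evaluate φ at each world:
  s0 (successors ∅): φ is false.
  s1 (successors {s2}): φ is true.
  s2 (successors {s1, s5}): φ is true.
  s3 (successors {s1, s3}): φ is false.
  s4 (successors {s2, s7}): φ is true.
  s5 (successors {s2, s7}): φ is true.
  s6 (successors ∅): φ is false.
  s7 (successors {s2, s3, s4, s7}): φ is true.
  s8 (successors {s0, s2}): φ is true.
  s9 (successors ∅): φ is false.
For instance, at s4:
  At s4: [][](q | r) is false, <>(p & r) is true, so [][](q | r) -> <>(p & r) is true.
    At s4: [][](q | r) requires [](q | r) at every successor {s2, s7}.
      [](q | r) fails at s7, so [][](q | r) is false at s4.
    At s4: <>(p & r) requires p & r at some successor in {s2, s7}.
      p & r holds at s2, so <>(p & r) is true at s4.
Satisfying worlds: {s1, s2, s4, s5, s7, s8}

s1, s2, s4, s5, s7, s8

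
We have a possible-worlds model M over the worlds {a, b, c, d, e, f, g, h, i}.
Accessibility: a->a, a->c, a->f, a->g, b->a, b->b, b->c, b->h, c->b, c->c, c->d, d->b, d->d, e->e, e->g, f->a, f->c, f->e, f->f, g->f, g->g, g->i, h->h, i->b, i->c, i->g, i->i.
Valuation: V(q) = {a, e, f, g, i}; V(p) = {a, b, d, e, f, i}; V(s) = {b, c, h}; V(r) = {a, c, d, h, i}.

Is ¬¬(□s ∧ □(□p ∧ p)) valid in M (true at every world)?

No

Let φ = ¬¬(□s ∧ □(□p ∧ p)). Evaluate φ at each world:
  a (successors {a, c, f, g}): φ is false.
  b (successors {a, b, c, h}): φ is false.
  c (successors {b, c, d}): φ is false.
  d (successors {b, d}): φ is false.
  e (successors {e, g}): φ is false.
  f (successors {a, c, e, f}): φ is false.
  g (successors {f, g, i}): φ is false.
  h (successors {h}): φ is false.
  i (successors {b, c, g, i}): φ is false.
Detail at a (counterexample):
  At a: ¬(□s ∧ □(□p ∧ p)) is true, so ¬¬(□s ∧ □(□p ∧ p)) is false.
    At a: □s ∧ □(□p ∧ p) is false, so ¬(□s ∧ □(□p ∧ p)) is true.
      At a: □s is false, □(□p ∧ p) is false, so □s ∧ □(□p ∧ p) is false.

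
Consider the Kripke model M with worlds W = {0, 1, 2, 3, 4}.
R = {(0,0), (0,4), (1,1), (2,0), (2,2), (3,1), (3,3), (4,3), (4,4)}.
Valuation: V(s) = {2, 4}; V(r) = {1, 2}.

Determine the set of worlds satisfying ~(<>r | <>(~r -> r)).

0, 4

Let φ = ~(<>r | <>(~r -> r)). Evaluate φ at each world:
  0 (successors {0, 4}): φ is true.
  1 (successors {1}): φ is false.
  2 (successors {0, 2}): φ is false.
  3 (successors {1, 3}): φ is false.
  4 (successors {3, 4}): φ is true.
For instance, at 3:
  At 3: <>r | <>(~r -> r) is true, so ~(<>r | <>(~r -> r)) is false.
    At 3: <>r is true, <>(~r -> r) is true, so <>r | <>(~r -> r) is true.
      At 3: <>r requires r at some successor in {1, 3}.
        r holds at 1, so <>r is true at 3.
      At 3: <>(~r -> r) requires ~r -> r at some successor in {1, 3}.
        ~r -> r holds at 1, so <>(~r -> r) is true at 3.
Satisfying worlds: {0, 4}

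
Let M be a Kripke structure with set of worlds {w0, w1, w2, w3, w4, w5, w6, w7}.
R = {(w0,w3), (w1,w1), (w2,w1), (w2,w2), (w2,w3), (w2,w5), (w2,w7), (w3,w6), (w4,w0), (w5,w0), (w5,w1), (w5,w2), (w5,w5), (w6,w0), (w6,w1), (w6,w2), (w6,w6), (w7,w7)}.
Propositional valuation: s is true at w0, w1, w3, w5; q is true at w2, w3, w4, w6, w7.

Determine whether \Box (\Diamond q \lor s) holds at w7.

Yes

Recall that \Box ψ holds at a world iff ψ holds at every accessible world, and \Diamond ψ holds iff ψ holds at some accessible world.
At w7: \Box (\Diamond q \lor s) requires \Diamond q \lor s at every successor {w7}.
    At w7: \Diamond q is true, s is false, so \Diamond q \lor s is true.
      At w7: \Diamond q requires q at some successor in {w7}.
        q holds at w7, so \Diamond q is true at w7.
So \Box (\Diamond q \lor s) is true at w7.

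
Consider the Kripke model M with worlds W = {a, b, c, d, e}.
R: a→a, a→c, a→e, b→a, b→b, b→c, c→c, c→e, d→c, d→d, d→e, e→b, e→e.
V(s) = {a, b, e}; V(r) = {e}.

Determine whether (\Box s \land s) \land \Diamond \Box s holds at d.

No

At d: \Box s \land s is false, \Diamond \Box s is true, so (\Box s \land s) \land \Diamond \Box s is false.
  At d: \Box s is false, s is false, so \Box s \land s is false.
    At d: \Box s requires s at every successor {c, d, e}.
      s fails at c, so \Box s is false at d.
  At d: \Diamond \Box s requires \Box s at some successor in {c, d, e}.
    \Box s holds at e, so \Diamond \Box s is true at d.
      At e: \Box s requires s at every successor {b, e}.
        At b: s is true.
        At e: s is true.
      So \Box s is true at e.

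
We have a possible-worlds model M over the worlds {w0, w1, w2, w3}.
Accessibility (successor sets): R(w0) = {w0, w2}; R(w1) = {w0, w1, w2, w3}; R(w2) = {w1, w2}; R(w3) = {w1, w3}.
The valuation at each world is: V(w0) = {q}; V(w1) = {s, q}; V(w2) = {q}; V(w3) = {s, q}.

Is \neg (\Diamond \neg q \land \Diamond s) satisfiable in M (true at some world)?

Let φ = \neg (\Diamond \neg q \land \Diamond s). Evaluate φ at each world:
  w0 (successors {w0, w2}): φ is true.
  w1 (successors {w0, w1, w2, w3}): φ is true.
  w2 (successors {w1, w2}): φ is true.
  w3 (successors {w1, w3}): φ is true.
Detail at w0 (witness):
  At w0: \Diamond \neg q \land \Diamond s is false, so \neg (\Diamond \neg q \land \Diamond s) is true.
    At w0: \Diamond \neg q is false, \Diamond s is false, so \Diamond \neg q \land \Diamond s is false.
      At w0: \Diamond \neg q requires \neg q at some successor in {w0, w2}.
        At w0: \neg q is false.
        At w2: \neg q is false.
      So \Diamond \neg q is false at w0.
      At w0: \Diamond s requires s at some successor in {w0, w2}.
        At w0: s is false.
        At w2: s is false.
      So \Diamond s is false at w0.

Yes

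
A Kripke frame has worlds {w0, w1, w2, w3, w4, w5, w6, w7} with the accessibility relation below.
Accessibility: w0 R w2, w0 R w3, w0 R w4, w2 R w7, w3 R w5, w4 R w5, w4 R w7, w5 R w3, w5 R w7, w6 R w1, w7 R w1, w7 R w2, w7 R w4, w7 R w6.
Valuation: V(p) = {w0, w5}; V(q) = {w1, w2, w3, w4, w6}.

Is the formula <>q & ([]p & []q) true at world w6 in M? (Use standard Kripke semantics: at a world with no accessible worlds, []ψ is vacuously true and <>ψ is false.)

No

At w6: <>q is true, []p & []q is false, so <>q & ([]p & []q) is false.
  At w6: <>q requires q at some successor in {w1}.
    q holds at w1, so <>q is true at w6.
  At w6: []p is false, []q is true, so []p & []q is false.
    At w6: []p requires p at every successor {w1}.
      p fails at w1, so []p is false at w6.
    At w6: []q requires q at every successor {w1}.
      At w1: q is true.
    So []q is true at w6.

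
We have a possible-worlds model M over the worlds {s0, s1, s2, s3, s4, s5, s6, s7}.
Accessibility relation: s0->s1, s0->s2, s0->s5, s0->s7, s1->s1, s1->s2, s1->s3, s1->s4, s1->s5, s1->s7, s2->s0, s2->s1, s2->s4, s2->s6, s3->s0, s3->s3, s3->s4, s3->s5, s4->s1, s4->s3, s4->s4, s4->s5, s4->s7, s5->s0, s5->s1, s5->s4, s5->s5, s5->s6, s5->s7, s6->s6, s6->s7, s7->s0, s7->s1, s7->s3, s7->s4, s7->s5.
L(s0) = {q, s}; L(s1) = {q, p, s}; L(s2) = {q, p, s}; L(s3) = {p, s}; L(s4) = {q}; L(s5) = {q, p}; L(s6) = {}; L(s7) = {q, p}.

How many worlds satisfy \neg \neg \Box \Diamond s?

Recall that \Box ψ holds at a world iff ψ holds at every accessible world, and \Diamond ψ holds iff ψ holds at some accessible world.
Let φ = \neg \neg \Box \Diamond s. Evaluate φ at each world:
  s0 (successors {s1, s2, s5, s7}): φ is true.
  s1 (successors {s1, s2, s3, s4, s5, s7}): φ is true.
  s2 (successors {s0, s1, s4, s6}): φ is false.
  s3 (successors {s0, s3, s4, s5}): φ is true.
  s4 (successors {s1, s3, s4, s5, s7}): φ is true.
  s5 (successors {s0, s1, s4, s5, s6, s7}): φ is false.
  s6 (successors {s6, s7}): φ is false.
  s7 (successors {s0, s1, s3, s4, s5}): φ is true.
For instance, at s7:
  At s7: \neg \Box \Diamond s is false, so \neg \neg \Box \Diamond s is true.
    At s7: \Box \Diamond s is true, so \neg \Box \Diamond s is false.
      At s7: \Box \Diamond s requires \Diamond s at every successor {s0, s1, s3, s4, s5}.
        At s0: \Diamond s is true.
        At s1: \Diamond s is true.
        At s3: \Diamond s is true.
        At s4: \Diamond s is true.
        At s5: \Diamond s is true.
      So \Box \Diamond s is true at s7.
Satisfying worlds: {s0, s1, s3, s4, s7}

5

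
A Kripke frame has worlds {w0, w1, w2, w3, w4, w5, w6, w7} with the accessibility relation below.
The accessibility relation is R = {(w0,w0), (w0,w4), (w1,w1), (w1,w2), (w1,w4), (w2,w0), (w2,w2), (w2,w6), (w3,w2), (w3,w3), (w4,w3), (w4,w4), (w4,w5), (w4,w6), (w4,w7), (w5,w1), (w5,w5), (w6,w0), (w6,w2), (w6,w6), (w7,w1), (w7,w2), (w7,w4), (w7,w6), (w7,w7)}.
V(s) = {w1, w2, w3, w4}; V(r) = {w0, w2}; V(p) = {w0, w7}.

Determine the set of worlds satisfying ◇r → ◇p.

Let φ = ◇r → ◇p. Evaluate φ at each world:
  w0 (successors {w0, w4}): φ is true.
  w1 (successors {w1, w2, w4}): φ is false.
  w2 (successors {w0, w2, w6}): φ is true.
  w3 (successors {w2, w3}): φ is false.
  w4 (successors {w3, w4, w5, w6, w7}): φ is true.
  w5 (successors {w1, w5}): φ is true.
  w6 (successors {w0, w2, w6}): φ is true.
  w7 (successors {w1, w2, w4, w6, w7}): φ is true.
For instance, at w5:
  At w5: ◇r is false, ◇p is false, so ◇r → ◇p is true.
    At w5: ◇r requires r at some successor in {w1, w5}.
      At w1: r is false.
      At w5: r is false.
    So ◇r is false at w5.
    At w5: ◇p requires p at some successor in {w1, w5}.
      At w1: p is false.
      At w5: p is false.
    So ◇p is false at w5.
Satisfying worlds: {w0, w2, w4, w5, w6, w7}

w0, w2, w4, w5, w6, w7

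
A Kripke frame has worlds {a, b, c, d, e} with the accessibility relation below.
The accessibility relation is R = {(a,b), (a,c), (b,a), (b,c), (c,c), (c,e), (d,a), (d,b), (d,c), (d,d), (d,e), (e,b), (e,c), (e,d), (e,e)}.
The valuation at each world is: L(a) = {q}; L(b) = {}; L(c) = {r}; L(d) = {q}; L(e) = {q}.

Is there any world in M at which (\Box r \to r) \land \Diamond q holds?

Recall that \Box ψ holds at a world iff ψ holds at every accessible world, and \Diamond ψ holds iff ψ holds at some accessible world.
Let φ = (\Box r \to r) \land \Diamond q. Evaluate φ at each world:
  a (successors {b, c}): φ is false.
  b (successors {a, c}): φ is true.
  c (successors {c, e}): φ is true.
  d (successors {a, b, c, d, e}): φ is true.
  e (successors {b, c, d, e}): φ is true.
Detail at b (witness):
  At b: \Box r \to r is true, \Diamond q is true, so (\Box r \to r) \land \Diamond q is true.
    At b: \Box r is false, r is false, so \Box r \to r is true.
      At b: \Box r requires r at every successor {a, c}.
        r fails at a, so \Box r is false at b.
    At b: \Diamond q requires q at some successor in {a, c}.
      q holds at a, so \Diamond q is true at b.

Yes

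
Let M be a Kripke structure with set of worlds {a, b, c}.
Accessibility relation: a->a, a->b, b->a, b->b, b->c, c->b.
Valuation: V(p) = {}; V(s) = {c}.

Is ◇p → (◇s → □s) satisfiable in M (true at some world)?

Yes

Let φ = ◇p → (◇s → □s). Evaluate φ at each world:
  a (successors {a, b}): φ is true.
  b (successors {a, b, c}): φ is true.
  c (successors {b}): φ is true.
Detail at a (witness):
  At a: ◇p is false, ◇s → □s is true, so ◇p → (◇s → □s) is true.
    At a: ◇p requires p at some successor in {a, b}.
      At a: p is false.
      At b: p is false.
    So ◇p is false at a.
    At a: ◇s is false, □s is false, so ◇s → □s is true.
      At a: ◇s requires s at some successor in {a, b}.
        At a: s is false.
        At b: s is false.
      So ◇s is false at a.
      At a: □s requires s at every successor {a, b}.
        s fails at a, so □s is false at a.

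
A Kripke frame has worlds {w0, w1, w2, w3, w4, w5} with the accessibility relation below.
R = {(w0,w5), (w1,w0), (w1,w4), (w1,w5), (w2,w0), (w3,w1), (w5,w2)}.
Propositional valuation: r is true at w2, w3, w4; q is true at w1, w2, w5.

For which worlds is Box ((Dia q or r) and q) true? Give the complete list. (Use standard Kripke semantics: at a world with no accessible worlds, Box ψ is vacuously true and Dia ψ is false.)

Let φ = Box ((Dia q or r) and q). Evaluate φ at each world:
  w0 (successors {w5}): φ is true.
  w1 (successors {w0, w4, w5}): φ is false.
  w2 (successors {w0}): φ is false.
  w3 (successors {w1}): φ is true.
  w4 (successors ∅): φ is true.
  w5 (successors {w2}): φ is true.
For instance, at w5:
  At w5: Box ((Dia q or r) and q) requires (Dia q or r) and q at every successor {w2}.
      At w2: Dia q or r is true, q is true, so (Dia q or r) and q is true.
  So Box ((Dia q or r) and q) is true at w5.
Satisfying worlds: {w0, w3, w4, w5}

w0, w3, w4, w5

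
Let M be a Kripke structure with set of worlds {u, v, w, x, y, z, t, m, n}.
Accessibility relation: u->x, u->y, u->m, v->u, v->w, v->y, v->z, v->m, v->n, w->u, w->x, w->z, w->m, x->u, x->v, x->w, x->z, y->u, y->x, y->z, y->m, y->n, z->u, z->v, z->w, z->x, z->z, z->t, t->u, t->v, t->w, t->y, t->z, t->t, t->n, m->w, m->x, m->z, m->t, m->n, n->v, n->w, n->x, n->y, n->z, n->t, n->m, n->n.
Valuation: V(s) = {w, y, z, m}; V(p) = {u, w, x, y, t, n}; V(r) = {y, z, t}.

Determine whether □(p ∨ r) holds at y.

No

At y: □(p ∨ r) requires p ∨ r at every successor {u, x, z, m, n}.
  p ∨ r fails at m, so □(p ∨ r) is false at y.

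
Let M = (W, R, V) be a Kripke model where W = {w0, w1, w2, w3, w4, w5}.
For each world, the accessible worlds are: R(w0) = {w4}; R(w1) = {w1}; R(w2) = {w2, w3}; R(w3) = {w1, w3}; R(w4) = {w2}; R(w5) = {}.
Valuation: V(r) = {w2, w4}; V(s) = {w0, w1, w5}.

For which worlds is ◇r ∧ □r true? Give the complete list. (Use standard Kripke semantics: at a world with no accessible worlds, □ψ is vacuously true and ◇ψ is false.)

w0, w4

Let φ = ◇r ∧ □r. Evaluate φ at each world:
  w0 (successors {w4}): φ is true.
  w1 (successors {w1}): φ is false.
  w2 (successors {w2, w3}): φ is false.
  w3 (successors {w1, w3}): φ is false.
  w4 (successors {w2}): φ is true.
  w5 (successors ∅): φ is false.
For instance, at w3:
  At w3: ◇r is false, □r is false, so ◇r ∧ □r is false.
    At w3: ◇r requires r at some successor in {w1, w3}.
      At w1: r is false.
      At w3: r is false.
    So ◇r is false at w3.
    At w3: □r requires r at every successor {w1, w3}.
      r fails at w1, so □r is false at w3.
Satisfying worlds: {w0, w4}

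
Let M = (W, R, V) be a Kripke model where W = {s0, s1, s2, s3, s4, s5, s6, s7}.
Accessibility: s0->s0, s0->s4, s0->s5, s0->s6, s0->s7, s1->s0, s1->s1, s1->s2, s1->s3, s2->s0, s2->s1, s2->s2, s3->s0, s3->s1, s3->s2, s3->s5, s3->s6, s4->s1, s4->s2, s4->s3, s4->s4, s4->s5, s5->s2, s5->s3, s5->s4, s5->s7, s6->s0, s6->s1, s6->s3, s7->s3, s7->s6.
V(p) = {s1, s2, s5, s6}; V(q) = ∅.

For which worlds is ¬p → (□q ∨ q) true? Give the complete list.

s1, s2, s5, s6

Let φ = ¬p → (□q ∨ q). Evaluate φ at each world:
  s0 (successors {s0, s4, s5, s6, s7}): φ is false.
  s1 (successors {s0, s1, s2, s3}): φ is true.
  s2 (successors {s0, s1, s2}): φ is true.
  s3 (successors {s0, s1, s2, s5, s6}): φ is false.
  s4 (successors {s1, s2, s3, s4, s5}): φ is false.
  s5 (successors {s2, s3, s4, s7}): φ is true.
  s6 (successors {s0, s1, s3}): φ is true.
  s7 (successors {s3, s6}): φ is false.
For instance, at s2:
  At s2: ¬p is false, □q ∨ q is false, so ¬p → (□q ∨ q) is true.
    At s2: □q is false, q is false, so □q ∨ q is false.
      At s2: □q requires q at every successor {s0, s1, s2}.
        q fails at s0, so □q is false at s2.
Satisfying worlds: {s1, s2, s5, s6}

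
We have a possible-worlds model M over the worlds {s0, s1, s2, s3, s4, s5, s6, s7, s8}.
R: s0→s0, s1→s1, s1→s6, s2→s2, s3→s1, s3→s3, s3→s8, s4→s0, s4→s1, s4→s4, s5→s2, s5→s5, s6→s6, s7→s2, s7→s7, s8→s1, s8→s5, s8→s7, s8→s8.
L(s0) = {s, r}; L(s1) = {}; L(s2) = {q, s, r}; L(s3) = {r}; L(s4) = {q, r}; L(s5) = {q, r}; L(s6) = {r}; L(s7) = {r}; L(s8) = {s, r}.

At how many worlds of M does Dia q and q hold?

Let φ = Dia q and q. Evaluate φ at each world:
  s0 (successors {s0}): φ is false.
  s1 (successors {s1, s6}): φ is false.
  s2 (successors {s2}): φ is true.
  s3 (successors {s1, s3, s8}): φ is false.
  s4 (successors {s0, s1, s4}): φ is true.
  s5 (successors {s2, s5}): φ is true.
  s6 (successors {s6}): φ is false.
  s7 (successors {s2, s7}): φ is false.
  s8 (successors {s1, s5, s7, s8}): φ is false.
For instance, at s8:
  At s8: Dia q is true, q is false, so Dia q and q is false.
    At s8: Dia q requires q at some successor in {s1, s5, s7, s8}.
      q holds at s5, so Dia q is true at s8.
Satisfying worlds: {s2, s4, s5}

3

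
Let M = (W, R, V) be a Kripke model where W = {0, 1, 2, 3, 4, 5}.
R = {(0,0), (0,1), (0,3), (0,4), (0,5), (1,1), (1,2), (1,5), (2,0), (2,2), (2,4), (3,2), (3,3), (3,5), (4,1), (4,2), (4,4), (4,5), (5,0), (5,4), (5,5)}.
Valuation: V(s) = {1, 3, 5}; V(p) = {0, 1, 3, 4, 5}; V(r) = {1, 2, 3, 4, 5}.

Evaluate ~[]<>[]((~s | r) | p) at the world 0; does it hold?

Recall that []ψ holds at a world iff ψ holds at every accessible world, and <>ψ holds iff ψ holds at some accessible world.
At 0: []<>[]((~s | r) | p) is true, so ~[]<>[]((~s | r) | p) is false.
  At 0: []<>[]((~s | r) | p) requires <>[]((~s | r) | p) at every successor {0, 1, 3, 4, 5}.
    At 0: <>[]((~s | r) | p) is true.
    At 1: <>[]((~s | r) | p) is true.
    At 3: <>[]((~s | r) | p) is true.
    At 4: <>[]((~s | r) | p) is true.
    At 5: <>[]((~s | r) | p) is true.
  So []<>[]((~s | r) | p) is true at 0.

No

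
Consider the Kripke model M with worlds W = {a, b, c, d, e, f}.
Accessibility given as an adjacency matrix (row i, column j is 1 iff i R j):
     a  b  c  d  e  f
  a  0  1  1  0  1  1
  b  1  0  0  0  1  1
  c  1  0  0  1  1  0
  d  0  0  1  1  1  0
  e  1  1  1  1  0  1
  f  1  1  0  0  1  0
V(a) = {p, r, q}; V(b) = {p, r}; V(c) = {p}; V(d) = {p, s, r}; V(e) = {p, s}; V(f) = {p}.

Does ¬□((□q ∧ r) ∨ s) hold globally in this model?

Let φ = ¬□((□q ∧ r) ∨ s). Evaluate φ at each world:
  a (successors {b, c, e, f}): φ is true.
  b (successors {a, e, f}): φ is true.
  c (successors {a, d, e}): φ is true.
  d (successors {c, d, e}): φ is true.
  e (successors {a, b, c, d, f}): φ is true.
  f (successors {a, b, e}): φ is true.
For instance, at e:
  At e: □((□q ∧ r) ∨ s) is false, so ¬□((□q ∧ r) ∨ s) is true.
    At e: □((□q ∧ r) ∨ s) requires (□q ∧ r) ∨ s at every successor {a, b, c, d, f}.
      (□q ∧ r) ∨ s fails at a, so □((□q ∧ r) ∨ s) is false at e.

Yes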